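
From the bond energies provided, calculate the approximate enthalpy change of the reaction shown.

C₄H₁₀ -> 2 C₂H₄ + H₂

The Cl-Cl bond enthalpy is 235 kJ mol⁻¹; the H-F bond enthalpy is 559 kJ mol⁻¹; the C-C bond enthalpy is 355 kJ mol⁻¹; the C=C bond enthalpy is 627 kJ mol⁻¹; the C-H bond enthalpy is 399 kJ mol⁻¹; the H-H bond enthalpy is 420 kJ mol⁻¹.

ΔH ≈ +189 kJ

Bonds broken (reactants):
  C-C: 3 × 355 = 1065
  C-H: 10 × 399 = 3990
  Σ(broken) = 5055 kJ
Bonds formed (products):
  C-H: 8 × 399 = 3192
  C=C: 2 × 627 = 1254
  H-H: 1 × 420 = 420
  Σ(formed) = 4866 kJ
ΔH = Σ(broken) − Σ(formed) = 5055 − 4866 = +189 kJ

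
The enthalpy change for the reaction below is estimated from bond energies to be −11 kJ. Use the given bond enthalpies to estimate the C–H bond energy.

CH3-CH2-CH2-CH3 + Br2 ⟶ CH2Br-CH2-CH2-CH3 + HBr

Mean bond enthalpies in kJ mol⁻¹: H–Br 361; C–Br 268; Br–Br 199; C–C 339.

Let D be the C–H bond energy.
Σ(broken) = 1×199 + 3×339 + 10×D = 1216 + 10D
Σ(formed) = 1×268 + 3×339 + 9×D + 1×361 = 1646 + 9D
ΔH = Σ(broken) − Σ(formed) = (1216 + 10D) − (1646 + 9D) = −430 + D
Setting this equal to −11 kJ gives D = 419 kJ/mol.

D(C–H) ≈ 419 kJ/mol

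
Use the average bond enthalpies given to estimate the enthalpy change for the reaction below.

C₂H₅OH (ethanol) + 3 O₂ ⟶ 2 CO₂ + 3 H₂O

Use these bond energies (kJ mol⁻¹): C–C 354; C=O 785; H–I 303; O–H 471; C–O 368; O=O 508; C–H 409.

ΔH ≈ −1204 kJ

Bonds broken (reactants):
  C–C: 1 × 354 = 354
  C–H: 5 × 409 = 2045
  C–O: 1 × 368 = 368
  O–H: 1 × 471 = 471
  O=O: 3 × 508 = 1524
  Σ(broken) = 4762 kJ
Bonds formed (products):
  C=O: 4 × 785 = 3140
  O–H: 6 × 471 = 2826
  Σ(formed) = 5966 kJ
ΔH = Σ(broken) − Σ(formed) = 4762 − 5966 = −1204 kJ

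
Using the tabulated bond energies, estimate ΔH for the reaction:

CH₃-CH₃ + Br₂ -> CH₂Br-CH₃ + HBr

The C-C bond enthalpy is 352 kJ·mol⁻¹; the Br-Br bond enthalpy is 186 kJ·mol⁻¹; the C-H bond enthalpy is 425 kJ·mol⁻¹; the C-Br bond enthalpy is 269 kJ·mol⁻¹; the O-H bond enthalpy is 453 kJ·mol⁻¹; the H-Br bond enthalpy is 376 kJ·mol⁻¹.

ΔH ≈ −34 kJ

Bonds broken (reactants):
  Br-Br: 1 × 186 = 186
  C-C: 1 × 352 = 352
  C-H: 6 × 425 = 2550
  Σ(broken) = 3088 kJ
Bonds formed (products):
  C-Br: 1 × 269 = 269
  C-C: 1 × 352 = 352
  C-H: 5 × 425 = 2125
  H-Br: 1 × 376 = 376
  Σ(formed) = 3122 kJ
ΔH = Σ(broken) − Σ(formed) = 3088 − 3122 = −34 kJ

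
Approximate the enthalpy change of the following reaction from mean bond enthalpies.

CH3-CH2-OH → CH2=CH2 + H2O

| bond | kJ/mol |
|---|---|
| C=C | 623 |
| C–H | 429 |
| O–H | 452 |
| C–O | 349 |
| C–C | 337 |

ΔH ≈ +40 kJ

Bonds broken (reactants):
  C–C: 1 × 337 = 337
  C–H: 5 × 429 = 2145
  C–O: 1 × 349 = 349
  O–H: 1 × 452 = 452
  Σ(broken) = 3283 kJ
Bonds formed (products):
  C–H: 4 × 429 = 1716
  C=C: 1 × 623 = 623
  O–H: 2 × 452 = 904
  Σ(formed) = 3243 kJ
ΔH = Σ(broken) − Σ(formed) = 3283 − 3243 = +40 kJ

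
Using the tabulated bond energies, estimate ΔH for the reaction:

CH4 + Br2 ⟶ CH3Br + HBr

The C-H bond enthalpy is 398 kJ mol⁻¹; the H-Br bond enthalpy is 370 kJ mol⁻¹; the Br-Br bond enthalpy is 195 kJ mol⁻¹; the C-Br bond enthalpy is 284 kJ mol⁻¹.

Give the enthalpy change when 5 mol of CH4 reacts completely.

ΔH = −305 kJ

Bonds broken (reactants):
  Br-Br: 1 × 195 = 195
  C-H: 4 × 398 = 1592
  Σ(broken) = 1787 kJ
Bonds formed (products):
  C-Br: 1 × 284 = 284
  C-H: 3 × 398 = 1194
  H-Br: 1 × 370 = 370
  Σ(formed) = 1848 kJ
ΔH = Σ(broken) − Σ(formed) = 1787 − 1848 = −61 kJ
For 5× the reaction as written: 5 × (−61) = −305 kJ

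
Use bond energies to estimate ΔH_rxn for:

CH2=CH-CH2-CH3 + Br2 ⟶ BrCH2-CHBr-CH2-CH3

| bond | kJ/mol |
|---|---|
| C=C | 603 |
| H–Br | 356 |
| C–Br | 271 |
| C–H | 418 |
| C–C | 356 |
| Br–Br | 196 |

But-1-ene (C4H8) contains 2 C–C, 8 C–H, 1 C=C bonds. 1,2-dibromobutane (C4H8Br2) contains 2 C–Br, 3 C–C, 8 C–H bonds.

Bonds broken (reactants):
  Br–Br: 1 × 196 = 196
  C–C: 2 × 356 = 712
  C–H: 8 × 418 = 3344
  C=C: 1 × 603 = 603
  Σ(broken) = 4855 kJ
Bonds formed (products):
  C–Br: 2 × 271 = 542
  C–C: 3 × 356 = 1068
  C–H: 8 × 418 = 3344
  Σ(formed) = 4954 kJ
ΔH = Σ(broken) − Σ(formed) = 4855 − 4954 = −99 kJ

ΔH ≈ −99 kJ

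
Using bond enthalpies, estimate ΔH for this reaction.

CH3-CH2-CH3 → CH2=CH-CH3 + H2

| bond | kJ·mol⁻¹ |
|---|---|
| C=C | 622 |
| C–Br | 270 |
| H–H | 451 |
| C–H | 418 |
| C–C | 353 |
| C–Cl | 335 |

Bonds broken (reactants):
  C–C: 2 × 353 = 706
  C–H: 8 × 418 = 3344
  Σ(broken) = 4050 kJ
Bonds formed (products):
  C–C: 1 × 353 = 353
  C–H: 6 × 418 = 2508
  C=C: 1 × 622 = 622
  H–H: 1 × 451 = 451
  Σ(formed) = 3934 kJ
ΔH = Σ(broken) − Σ(formed) = 4050 − 3934 = +116 kJ

ΔH ≈ +116 kJ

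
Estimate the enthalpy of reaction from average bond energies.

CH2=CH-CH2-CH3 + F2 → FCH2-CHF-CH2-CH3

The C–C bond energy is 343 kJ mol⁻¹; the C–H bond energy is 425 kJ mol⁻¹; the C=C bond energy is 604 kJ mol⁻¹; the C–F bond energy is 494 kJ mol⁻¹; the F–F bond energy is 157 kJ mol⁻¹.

Bonds broken (reactants):
  C–C: 2 × 343 = 686
  C–H: 8 × 425 = 3400
  C=C: 1 × 604 = 604
  F–F: 1 × 157 = 157
  Σ(broken) = 4847 kJ
Bonds formed (products):
  C–C: 3 × 343 = 1029
  C–F: 2 × 494 = 988
  C–H: 8 × 425 = 3400
  Σ(formed) = 5417 kJ
ΔH = Σ(broken) − Σ(formed) = 4847 − 5417 = −570 kJ

ΔH ≈ −570 kJ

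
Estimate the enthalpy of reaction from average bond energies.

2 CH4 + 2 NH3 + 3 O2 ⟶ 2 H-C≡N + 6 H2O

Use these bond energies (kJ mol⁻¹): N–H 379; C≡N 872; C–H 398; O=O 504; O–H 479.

ΔH ≈ −1318 kJ

Bonds broken (reactants):
  C–H: 8 × 398 = 3184
  N–H: 6 × 379 = 2274
  O=O: 3 × 504 = 1512
  Σ(broken) = 6970 kJ
Bonds formed (products):
  C≡N: 2 × 872 = 1744
  C–H: 2 × 398 = 796
  O–H: 12 × 479 = 5748
  Σ(formed) = 8288 kJ
ΔH = Σ(broken) − Σ(formed) = 6970 − 8288 = −1318 kJ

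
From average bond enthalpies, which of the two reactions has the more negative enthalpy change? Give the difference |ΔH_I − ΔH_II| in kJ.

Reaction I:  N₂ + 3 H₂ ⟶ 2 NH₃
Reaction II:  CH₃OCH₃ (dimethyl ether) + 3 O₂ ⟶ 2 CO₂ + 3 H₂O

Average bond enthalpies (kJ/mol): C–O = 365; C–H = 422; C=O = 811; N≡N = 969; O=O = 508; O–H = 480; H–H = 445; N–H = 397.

Reaction II, by 1260 kJ

Reaction I:
  Bonds broken (reactants):
    H–H: 3 × 445 = 1335
    N≡N: 1 × 969 = 969
    Σ(broken) = 2304 kJ
  Bonds formed (products):
    N–H: 6 × 397 = 2382
    Σ(formed) = 2382 kJ
  ΔH_I = 2304 − 2382 = −78 kJ
Reaction II:
  Bonds broken (reactants):
    C–H: 6 × 422 = 2532
    C–O: 2 × 365 = 730
    O=O: 3 × 508 = 1524
    Σ(broken) = 4786 kJ
  Bonds formed (products):
    C=O: 4 × 811 = 3244
    O–H: 6 × 480 = 2880
    Σ(formed) = 6124 kJ
  ΔH_II = 4786 − 6124 = −1338 kJ
ΔH_I − ΔH_II = +1260 kJ, so reaction II has the more negative ΔH; |ΔH_I − ΔH_II| = 1260 kJ.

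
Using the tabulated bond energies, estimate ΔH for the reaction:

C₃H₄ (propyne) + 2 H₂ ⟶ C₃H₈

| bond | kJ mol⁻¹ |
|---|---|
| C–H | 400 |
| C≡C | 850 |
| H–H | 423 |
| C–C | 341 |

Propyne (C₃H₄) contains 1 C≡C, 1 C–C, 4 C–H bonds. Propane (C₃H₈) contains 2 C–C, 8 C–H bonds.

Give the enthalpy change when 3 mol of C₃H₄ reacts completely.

Bonds broken (reactants):
  C≡C: 1 × 850 = 850
  C–C: 1 × 341 = 341
  C–H: 4 × 400 = 1600
  H–H: 2 × 423 = 846
  Σ(broken) = 3637 kJ
Bonds formed (products):
  C–C: 2 × 341 = 682
  C–H: 8 × 400 = 3200
  Σ(formed) = 3882 kJ
ΔH = Σ(broken) − Σ(formed) = 3637 − 3882 = −245 kJ
For 3× the reaction as written: 3 × (−245) = −735 kJ

ΔH = −735 kJ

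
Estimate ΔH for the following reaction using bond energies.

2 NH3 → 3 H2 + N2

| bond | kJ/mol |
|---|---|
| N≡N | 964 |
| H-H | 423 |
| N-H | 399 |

ΔH ≈ +161 kJ

Bonds broken (reactants):
  N-H: 6 × 399 = 2394
  Σ(broken) = 2394 kJ
Bonds formed (products):
  H-H: 3 × 423 = 1269
  N≡N: 1 × 964 = 964
  Σ(formed) = 2233 kJ
ΔH = Σ(broken) − Σ(formed) = 2394 − 2233 = +161 kJ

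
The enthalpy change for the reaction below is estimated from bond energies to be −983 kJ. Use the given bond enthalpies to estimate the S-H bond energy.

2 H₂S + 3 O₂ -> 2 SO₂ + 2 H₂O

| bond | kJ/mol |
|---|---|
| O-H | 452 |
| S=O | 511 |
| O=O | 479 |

D(S-H) ≈ 358 kJ/mol

Let D be the S-H bond energy.
Σ(broken) = 3×479 + 4×D = 1437 + 4D
Σ(formed) = 4×452 + 4×511 = 3852
ΔH = Σ(broken) − Σ(formed) = (1437 + 4D) − (3852) = −2415 + 4D
Setting this equal to −983 kJ gives 4D = 1432, so D = 358 kJ/mol.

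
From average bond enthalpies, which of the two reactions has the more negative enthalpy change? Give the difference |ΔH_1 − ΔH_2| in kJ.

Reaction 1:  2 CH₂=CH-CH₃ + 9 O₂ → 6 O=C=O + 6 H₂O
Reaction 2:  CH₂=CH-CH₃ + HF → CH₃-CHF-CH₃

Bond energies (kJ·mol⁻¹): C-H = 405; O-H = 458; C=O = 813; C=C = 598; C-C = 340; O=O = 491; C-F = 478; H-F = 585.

Reaction 1:
  Bonds broken (reactants):
    C-C: 2 × 340 = 680
    C-H: 12 × 405 = 4860
    C=C: 2 × 598 = 1196
    O=O: 9 × 491 = 4419
    Σ(broken) = 11155 kJ
  Bonds formed (products):
    C=O: 12 × 813 = 9756
    O-H: 12 × 458 = 5496
    Σ(formed) = 15252 kJ
  ΔH_1 = 11155 − 15252 = −4097 kJ
Reaction 2:
  Bonds broken (reactants):
    C-C: 1 × 340 = 340
    C-H: 6 × 405 = 2430
    C=C: 1 × 598 = 598
    H-F: 1 × 585 = 585
    Σ(broken) = 3953 kJ
  Bonds formed (products):
    C-C: 2 × 340 = 680
    C-F: 1 × 478 = 478
    C-H: 7 × 405 = 2835
    Σ(formed) = 3993 kJ
  ΔH_2 = 3953 − 3993 = −40 kJ
ΔH_1 − ΔH_2 = −4057 kJ, so reaction 1 has the more negative ΔH; |ΔH_1 − ΔH_2| = 4057 kJ.

Reaction 1, by 4057 kJ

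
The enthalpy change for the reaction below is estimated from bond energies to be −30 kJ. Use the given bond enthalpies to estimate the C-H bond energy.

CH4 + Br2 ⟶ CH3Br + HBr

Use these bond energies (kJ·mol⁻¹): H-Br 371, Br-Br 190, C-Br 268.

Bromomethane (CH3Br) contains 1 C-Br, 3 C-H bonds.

Let D be the C-H bond energy.
Σ(broken) = 1×190 + 4×D = 190 + 4D
Σ(formed) = 1×268 + 3×D + 1×371 = 639 + 3D
ΔH = Σ(broken) − Σ(formed) = (190 + 4D) − (639 + 3D) = −449 + D
Setting this equal to −30 kJ gives D = 419 kJ/mol.

D(C-H) ≈ 419 kJ/mol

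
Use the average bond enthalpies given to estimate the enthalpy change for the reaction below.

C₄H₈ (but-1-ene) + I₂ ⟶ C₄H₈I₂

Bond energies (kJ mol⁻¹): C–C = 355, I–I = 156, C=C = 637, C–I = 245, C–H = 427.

ΔH ≈ −52 kJ

Bonds broken (reactants):
  C–C: 2 × 355 = 710
  C–H: 8 × 427 = 3416
  C=C: 1 × 637 = 637
  I–I: 1 × 156 = 156
  Σ(broken) = 4919 kJ
Bonds formed (products):
  C–C: 3 × 355 = 1065
  C–H: 8 × 427 = 3416
  C–I: 2 × 245 = 490
  Σ(formed) = 4971 kJ
ΔH = Σ(broken) − Σ(formed) = 4919 − 4971 = −52 kJ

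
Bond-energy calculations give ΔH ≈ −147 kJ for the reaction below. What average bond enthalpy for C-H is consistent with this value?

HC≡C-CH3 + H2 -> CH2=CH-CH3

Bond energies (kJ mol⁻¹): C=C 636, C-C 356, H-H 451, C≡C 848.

Let D be the C-H bond energy.
Σ(broken) = 1×848 + 1×356 + 4×D + 1×451 = 1655 + 4D
Σ(formed) = 1×356 + 6×D + 1×636 = 992 + 6D
ΔH = Σ(broken) − Σ(formed) = (1655 + 4D) − (992 + 6D) = +663 − 2D
Setting this equal to −147 kJ gives 2D = 810, so D = 405 kJ/mol.

D(C-H) ≈ 405 kJ/mol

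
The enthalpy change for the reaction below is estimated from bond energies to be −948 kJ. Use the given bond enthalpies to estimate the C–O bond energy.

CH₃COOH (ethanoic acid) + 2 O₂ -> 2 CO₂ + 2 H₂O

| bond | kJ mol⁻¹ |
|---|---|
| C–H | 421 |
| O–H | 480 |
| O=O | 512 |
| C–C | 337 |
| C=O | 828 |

D(C–O) ≈ 352 kJ/mol

Let D be the C–O bond energy.
Σ(broken) = 1×337 + 3×421 + 1×D + 1×828 + 1×480 + 2×512 = 3932 + D
Σ(formed) = 4×828 + 4×480 = 5232
ΔH = Σ(broken) − Σ(formed) = (3932 + D) − (5232) = −1300 + D
Setting this equal to −948 kJ gives D = 352 kJ/mol.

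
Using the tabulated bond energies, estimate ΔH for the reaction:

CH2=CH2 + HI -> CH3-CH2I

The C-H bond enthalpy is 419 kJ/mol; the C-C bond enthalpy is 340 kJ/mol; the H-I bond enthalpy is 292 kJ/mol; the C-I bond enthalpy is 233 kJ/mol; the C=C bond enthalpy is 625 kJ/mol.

ΔH ≈ −75 kJ

Bonds broken (reactants):
  C-H: 4 × 419 = 1676
  C=C: 1 × 625 = 625
  H-I: 1 × 292 = 292
  Σ(broken) = 2593 kJ
Bonds formed (products):
  C-C: 1 × 340 = 340
  C-H: 5 × 419 = 2095
  C-I: 1 × 233 = 233
  Σ(formed) = 2668 kJ
ΔH = Σ(broken) − Σ(formed) = 2593 − 2668 = −75 kJ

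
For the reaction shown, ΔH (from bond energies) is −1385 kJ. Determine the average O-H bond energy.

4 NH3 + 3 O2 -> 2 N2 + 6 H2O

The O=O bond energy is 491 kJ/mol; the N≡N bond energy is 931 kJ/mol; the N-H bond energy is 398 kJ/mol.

Let D be the O-H bond energy.
Σ(broken) = 12×398 + 3×491 = 6249
Σ(formed) = 2×931 + 12×D = 1862 + 12D
ΔH = Σ(broken) − Σ(formed) = (6249) − (1862 + 12D) = +4387 − 12D
Setting this equal to −1385 kJ gives 12D = 5772, so D = 481 kJ/mol.

D(O-H) ≈ 481 kJ/mol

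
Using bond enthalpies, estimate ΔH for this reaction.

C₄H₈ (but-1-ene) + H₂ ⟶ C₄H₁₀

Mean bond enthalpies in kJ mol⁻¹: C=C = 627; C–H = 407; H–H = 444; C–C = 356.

Bonds broken (reactants):
  C–C: 2 × 356 = 712
  C–H: 8 × 407 = 3256
  C=C: 1 × 627 = 627
  H–H: 1 × 444 = 444
  Σ(broken) = 5039 kJ
Bonds formed (products):
  C–C: 3 × 356 = 1068
  C–H: 10 × 407 = 4070
  Σ(formed) = 5138 kJ
ΔH = Σ(broken) − Σ(formed) = 5039 − 5138 = −99 kJ

ΔH ≈ −99 kJ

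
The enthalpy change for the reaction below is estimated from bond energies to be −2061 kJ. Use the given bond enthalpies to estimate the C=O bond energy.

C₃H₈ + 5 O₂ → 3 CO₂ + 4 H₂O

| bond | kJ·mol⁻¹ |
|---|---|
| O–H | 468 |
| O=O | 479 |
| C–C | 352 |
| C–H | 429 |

Let D be the C=O bond energy.
Σ(broken) = 2×352 + 8×429 + 5×479 = 6531
Σ(formed) = 6×D + 8×468 = 3744 + 6D
ΔH = Σ(broken) − Σ(formed) = (6531) − (3744 + 6D) = +2787 − 6D
Setting this equal to −2061 kJ gives 6D = 4848, so D = 808 kJ/mol.

D(C=O) ≈ 808 kJ/mol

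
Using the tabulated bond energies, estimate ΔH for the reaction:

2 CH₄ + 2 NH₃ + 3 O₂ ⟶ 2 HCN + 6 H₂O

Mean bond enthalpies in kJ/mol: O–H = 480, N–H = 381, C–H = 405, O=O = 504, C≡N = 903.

ΔH ≈ −1338 kJ

Bonds broken (reactants):
  C–H: 8 × 405 = 3240
  N–H: 6 × 381 = 2286
  O=O: 3 × 504 = 1512
  Σ(broken) = 7038 kJ
Bonds formed (products):
  C≡N: 2 × 903 = 1806
  C–H: 2 × 405 = 810
  O–H: 12 × 480 = 5760
  Σ(formed) = 8376 kJ
ΔH = Σ(broken) − Σ(formed) = 7038 − 8376 = −1338 kJ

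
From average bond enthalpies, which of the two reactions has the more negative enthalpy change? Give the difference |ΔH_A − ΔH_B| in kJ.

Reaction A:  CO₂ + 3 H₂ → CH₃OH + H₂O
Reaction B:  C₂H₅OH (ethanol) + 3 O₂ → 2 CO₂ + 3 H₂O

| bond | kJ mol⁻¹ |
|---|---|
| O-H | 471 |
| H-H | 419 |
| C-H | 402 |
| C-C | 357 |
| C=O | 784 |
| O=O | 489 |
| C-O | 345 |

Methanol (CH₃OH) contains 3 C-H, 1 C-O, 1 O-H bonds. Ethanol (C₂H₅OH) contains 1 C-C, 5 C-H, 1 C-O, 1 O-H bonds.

Reaction A:
  Bonds broken (reactants):
    C=O: 2 × 784 = 1568
    H-H: 3 × 419 = 1257
    Σ(broken) = 2825 kJ
  Bonds formed (products):
    C-H: 3 × 402 = 1206
    C-O: 1 × 345 = 345
    O-H: 3 × 471 = 1413
    Σ(formed) = 2964 kJ
  ΔH_A = 2825 − 2964 = −139 kJ
Reaction B:
  Bonds broken (reactants):
    C-C: 1 × 357 = 357
    C-H: 5 × 402 = 2010
    C-O: 1 × 345 = 345
    O-H: 1 × 471 = 471
    O=O: 3 × 489 = 1467
    Σ(broken) = 4650 kJ
  Bonds formed (products):
    C=O: 4 × 784 = 3136
    O-H: 6 × 471 = 2826
    Σ(formed) = 5962 kJ
  ΔH_B = 4650 − 5962 = −1312 kJ
ΔH_A − ΔH_B = +1173 kJ, so reaction B has the more negative ΔH; |ΔH_A − ΔH_B| = 1173 kJ.

Reaction B, by 1173 kJ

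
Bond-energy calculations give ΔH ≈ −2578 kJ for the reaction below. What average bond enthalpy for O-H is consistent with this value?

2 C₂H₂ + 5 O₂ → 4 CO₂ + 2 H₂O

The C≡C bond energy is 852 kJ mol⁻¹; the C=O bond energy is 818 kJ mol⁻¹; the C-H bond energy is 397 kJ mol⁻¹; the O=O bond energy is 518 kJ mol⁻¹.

Let D be the O-H bond energy.
Σ(broken) = 2×852 + 4×397 + 5×518 = 5882
Σ(formed) = 8×818 + 4×D = 6544 + 4D
ΔH = Σ(broken) − Σ(formed) = (5882) − (6544 + 4D) = −662 − 4D
Setting this equal to −2578 kJ gives 4D = 1916, so D = 479 kJ/mol.

D(O-H) ≈ 479 kJ/mol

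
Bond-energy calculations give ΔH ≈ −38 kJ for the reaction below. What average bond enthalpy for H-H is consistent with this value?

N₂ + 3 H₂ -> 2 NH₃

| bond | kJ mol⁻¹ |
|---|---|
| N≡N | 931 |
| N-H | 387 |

Let D be the H-H bond energy.
Σ(broken) = 3×D + 1×931 = 931 + 3D
Σ(formed) = 6×387 = 2322
ΔH = Σ(broken) − Σ(formed) = (931 + 3D) − (2322) = −1391 + 3D
Setting this equal to −38 kJ gives 3D = 1353, so D = 451 kJ/mol.

D(H-H) ≈ 451 kJ/mol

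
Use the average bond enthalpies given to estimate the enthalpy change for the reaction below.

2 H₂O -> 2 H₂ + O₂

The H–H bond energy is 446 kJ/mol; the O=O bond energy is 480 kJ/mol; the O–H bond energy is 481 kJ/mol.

Bonds broken (reactants):
  O–H: 4 × 481 = 1924
  Σ(broken) = 1924 kJ
Bonds formed (products):
  H–H: 2 × 446 = 892
  O=O: 1 × 480 = 480
  Σ(formed) = 1372 kJ
ΔH = Σ(broken) − Σ(formed) = 1924 − 1372 = +552 kJ

ΔH ≈ +552 kJ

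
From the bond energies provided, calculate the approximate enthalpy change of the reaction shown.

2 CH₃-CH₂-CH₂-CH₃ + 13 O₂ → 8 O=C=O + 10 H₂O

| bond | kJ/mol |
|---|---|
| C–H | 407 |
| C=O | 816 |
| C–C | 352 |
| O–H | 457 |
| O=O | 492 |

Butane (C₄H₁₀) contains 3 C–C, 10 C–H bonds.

Bonds broken (reactants):
  C–C: 6 × 352 = 2112
  C–H: 20 × 407 = 8140
  O=O: 13 × 492 = 6396
  Σ(broken) = 16648 kJ
Bonds formed (products):
  C=O: 16 × 816 = 13056
  O–H: 20 × 457 = 9140
  Σ(formed) = 22196 kJ
ΔH = Σ(broken) − Σ(formed) = 16648 − 22196 = −5548 kJ

ΔH ≈ −5548 kJ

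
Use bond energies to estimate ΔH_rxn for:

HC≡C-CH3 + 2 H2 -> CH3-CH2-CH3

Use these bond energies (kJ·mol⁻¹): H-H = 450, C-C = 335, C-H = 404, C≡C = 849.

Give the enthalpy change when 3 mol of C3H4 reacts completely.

Bonds broken (reactants):
  C≡C: 1 × 849 = 849
  C-C: 1 × 335 = 335
  C-H: 4 × 404 = 1616
  H-H: 2 × 450 = 900
  Σ(broken) = 3700 kJ
Bonds formed (products):
  C-C: 2 × 335 = 670
  C-H: 8 × 404 = 3232
  Σ(formed) = 3902 kJ
ΔH = Σ(broken) − Σ(formed) = 3700 − 3902 = −202 kJ
For 3× the reaction as written: 3 × (−202) = −606 kJ

ΔH = −606 kJ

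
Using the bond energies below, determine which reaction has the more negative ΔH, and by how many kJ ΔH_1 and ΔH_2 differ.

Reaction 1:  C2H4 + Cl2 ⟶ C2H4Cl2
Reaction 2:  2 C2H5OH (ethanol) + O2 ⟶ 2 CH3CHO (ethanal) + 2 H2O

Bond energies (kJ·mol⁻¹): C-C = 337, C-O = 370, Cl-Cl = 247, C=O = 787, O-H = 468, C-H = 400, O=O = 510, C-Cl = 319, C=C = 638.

Reaction 2, by 370 kJ

Reaction 1:
  Bonds broken (reactants):
    C-H: 4 × 400 = 1600
    C=C: 1 × 638 = 638
    Cl-Cl: 1 × 247 = 247
    Σ(broken) = 2485 kJ
  Bonds formed (products):
    C-C: 1 × 337 = 337
    C-Cl: 2 × 319 = 638
    C-H: 4 × 400 = 1600
    Σ(formed) = 2575 kJ
  ΔH_1 = 2485 − 2575 = −90 kJ
Reaction 2:
  Bonds broken (reactants):
    C-C: 2 × 337 = 674
    C-H: 10 × 400 = 4000
    C-O: 2 × 370 = 740
    O-H: 2 × 468 = 936
    O=O: 1 × 510 = 510
    Σ(broken) = 6860 kJ
  Bonds formed (products):
    C-C: 2 × 337 = 674
    C-H: 8 × 400 = 3200
    C=O: 2 × 787 = 1574
    O-H: 4 × 468 = 1872
    Σ(formed) = 7320 kJ
  ΔH_2 = 6860 − 7320 = −460 kJ
ΔH_1 − ΔH_2 = +370 kJ, so reaction 2 has the more negative ΔH; |ΔH_1 − ΔH_2| = 370 kJ.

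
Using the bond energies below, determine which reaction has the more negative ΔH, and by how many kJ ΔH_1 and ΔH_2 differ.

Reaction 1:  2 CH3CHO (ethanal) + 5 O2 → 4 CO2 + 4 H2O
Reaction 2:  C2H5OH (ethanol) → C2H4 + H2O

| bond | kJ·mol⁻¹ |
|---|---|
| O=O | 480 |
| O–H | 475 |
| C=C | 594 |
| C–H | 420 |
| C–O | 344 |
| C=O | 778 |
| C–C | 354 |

Reaction 1:
  Bonds broken (reactants):
    C–C: 2 × 354 = 708
    C–H: 8 × 420 = 3360
    C=O: 2 × 778 = 1556
    O=O: 5 × 480 = 2400
    Σ(broken) = 8024 kJ
  Bonds formed (products):
    C=O: 8 × 778 = 6224
    O–H: 8 × 475 = 3800
    Σ(formed) = 10024 kJ
  ΔH_1 = 8024 − 10024 = −2000 kJ
Reaction 2:
  Bonds broken (reactants):
    C–C: 1 × 354 = 354
    C–H: 5 × 420 = 2100
    C–O: 1 × 344 = 344
    O–H: 1 × 475 = 475
    Σ(broken) = 3273 kJ
  Bonds formed (products):
    C–H: 4 × 420 = 1680
    C=C: 1 × 594 = 594
    O–H: 2 × 475 = 950
    Σ(formed) = 3224 kJ
  ΔH_2 = 3273 − 3224 = +49 kJ
ΔH_1 − ΔH_2 = −2049 kJ, so reaction 1 has the more negative ΔH; |ΔH_1 − ΔH_2| = 2049 kJ.

Reaction 1, by 2049 kJ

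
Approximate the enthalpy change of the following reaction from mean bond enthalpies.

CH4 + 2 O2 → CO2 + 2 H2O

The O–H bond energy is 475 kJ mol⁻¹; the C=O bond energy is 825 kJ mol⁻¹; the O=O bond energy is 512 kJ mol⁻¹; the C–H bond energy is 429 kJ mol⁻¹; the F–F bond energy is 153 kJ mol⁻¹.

ΔH ≈ −810 kJ

Bonds broken (reactants):
  C–H: 4 × 429 = 1716
  O=O: 2 × 512 = 1024
  Σ(broken) = 2740 kJ
Bonds formed (products):
  C=O: 2 × 825 = 1650
  O–H: 4 × 475 = 1900
  Σ(formed) = 3550 kJ
ΔH = Σ(broken) − Σ(formed) = 2740 − 3550 = −810 kJ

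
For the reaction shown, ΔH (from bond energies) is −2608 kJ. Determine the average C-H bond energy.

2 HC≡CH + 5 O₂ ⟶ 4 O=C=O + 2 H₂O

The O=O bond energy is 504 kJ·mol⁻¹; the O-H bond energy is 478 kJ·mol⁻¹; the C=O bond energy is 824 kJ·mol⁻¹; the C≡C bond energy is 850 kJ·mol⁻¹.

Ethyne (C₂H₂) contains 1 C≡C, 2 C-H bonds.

Let D be the C-H bond energy.
Σ(broken) = 2×850 + 4×D + 5×504 = 4220 + 4D
Σ(formed) = 8×824 + 4×478 = 8504
ΔH = Σ(broken) − Σ(formed) = (4220 + 4D) − (8504) = −4284 + 4D
Setting this equal to −2608 kJ gives 4D = 1676, so D = 419 kJ/mol.

D(C-H) ≈ 419 kJ/mol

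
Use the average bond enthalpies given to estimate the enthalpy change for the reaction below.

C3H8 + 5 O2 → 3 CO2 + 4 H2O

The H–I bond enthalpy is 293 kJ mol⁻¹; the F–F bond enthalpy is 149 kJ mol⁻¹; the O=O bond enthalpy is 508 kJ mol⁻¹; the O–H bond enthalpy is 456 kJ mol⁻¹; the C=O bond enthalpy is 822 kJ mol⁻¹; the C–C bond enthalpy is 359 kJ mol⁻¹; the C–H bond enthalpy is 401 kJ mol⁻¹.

ΔH ≈ −2114 kJ

Bonds broken (reactants):
  C–C: 2 × 359 = 718
  C–H: 8 × 401 = 3208
  O=O: 5 × 508 = 2540
  Σ(broken) = 6466 kJ
Bonds formed (products):
  C=O: 6 × 822 = 4932
  O–H: 8 × 456 = 3648
  Σ(formed) = 8580 kJ
ΔH = Σ(broken) − Σ(formed) = 6466 − 8580 = −2114 kJ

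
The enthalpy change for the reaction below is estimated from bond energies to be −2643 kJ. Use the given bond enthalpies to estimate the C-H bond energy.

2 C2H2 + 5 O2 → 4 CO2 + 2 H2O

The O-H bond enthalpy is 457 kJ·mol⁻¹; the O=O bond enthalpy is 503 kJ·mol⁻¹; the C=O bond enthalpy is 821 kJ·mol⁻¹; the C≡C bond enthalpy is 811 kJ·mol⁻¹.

Let D be the C-H bond energy.
Σ(broken) = 2×811 + 4×D + 5×503 = 4137 + 4D
Σ(formed) = 8×821 + 4×457 = 8396
ΔH = Σ(broken) − Σ(formed) = (4137 + 4D) − (8396) = −4259 + 4D
Setting this equal to −2643 kJ gives 4D = 1616, so D = 404 kJ/mol.

D(C-H) ≈ 404 kJ/mol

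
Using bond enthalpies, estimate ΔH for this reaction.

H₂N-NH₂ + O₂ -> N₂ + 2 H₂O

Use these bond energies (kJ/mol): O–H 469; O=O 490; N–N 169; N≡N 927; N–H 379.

Bonds broken (reactants):
  N–H: 4 × 379 = 1516
  N–N: 1 × 169 = 169
  O=O: 1 × 490 = 490
  Σ(broken) = 2175 kJ
Bonds formed (products):
  N≡N: 1 × 927 = 927
  O–H: 4 × 469 = 1876
  Σ(formed) = 2803 kJ
ΔH = Σ(broken) − Σ(formed) = 2175 − 2803 = −628 kJ

ΔH ≈ −628 kJ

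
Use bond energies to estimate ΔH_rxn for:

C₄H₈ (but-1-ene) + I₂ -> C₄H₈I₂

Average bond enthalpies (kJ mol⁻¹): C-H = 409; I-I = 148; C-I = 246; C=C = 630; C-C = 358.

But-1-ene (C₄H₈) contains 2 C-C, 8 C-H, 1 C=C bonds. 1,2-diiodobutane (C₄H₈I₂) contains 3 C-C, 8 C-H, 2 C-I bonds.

ΔH ≈ −72 kJ

Bonds broken (reactants):
  C-C: 2 × 358 = 716
  C-H: 8 × 409 = 3272
  C=C: 1 × 630 = 630
  I-I: 1 × 148 = 148
  Σ(broken) = 4766 kJ
Bonds formed (products):
  C-C: 3 × 358 = 1074
  C-H: 8 × 409 = 3272
  C-I: 2 × 246 = 492
  Σ(formed) = 4838 kJ
ΔH = Σ(broken) − Σ(formed) = 4766 − 4838 = −72 kJ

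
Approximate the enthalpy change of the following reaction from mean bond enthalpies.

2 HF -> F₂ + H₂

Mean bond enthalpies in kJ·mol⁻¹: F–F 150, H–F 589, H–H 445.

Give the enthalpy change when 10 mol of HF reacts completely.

ΔH = +2915 kJ

Bonds broken (reactants):
  H–F: 2 × 589 = 1178
  Σ(broken) = 1178 kJ
Bonds formed (products):
  F–F: 1 × 150 = 150
  H–H: 1 × 445 = 445
  Σ(formed) = 595 kJ
ΔH = Σ(broken) − Σ(formed) = 1178 − 595 = +583 kJ
For 5× the reaction as written: 5 × (+583) = +2915 kJ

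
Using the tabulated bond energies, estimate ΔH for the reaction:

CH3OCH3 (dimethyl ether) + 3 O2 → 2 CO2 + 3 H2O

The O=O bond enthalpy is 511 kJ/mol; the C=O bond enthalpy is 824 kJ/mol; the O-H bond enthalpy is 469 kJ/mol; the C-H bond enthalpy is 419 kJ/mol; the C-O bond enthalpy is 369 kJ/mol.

Bonds broken (reactants):
  C-H: 6 × 419 = 2514
  C-O: 2 × 369 = 738
  O=O: 3 × 511 = 1533
  Σ(broken) = 4785 kJ
Bonds formed (products):
  C=O: 4 × 824 = 3296
  O-H: 6 × 469 = 2814
  Σ(formed) = 6110 kJ
ΔH = Σ(broken) − Σ(formed) = 4785 − 6110 = −1325 kJ

ΔH ≈ −1325 kJ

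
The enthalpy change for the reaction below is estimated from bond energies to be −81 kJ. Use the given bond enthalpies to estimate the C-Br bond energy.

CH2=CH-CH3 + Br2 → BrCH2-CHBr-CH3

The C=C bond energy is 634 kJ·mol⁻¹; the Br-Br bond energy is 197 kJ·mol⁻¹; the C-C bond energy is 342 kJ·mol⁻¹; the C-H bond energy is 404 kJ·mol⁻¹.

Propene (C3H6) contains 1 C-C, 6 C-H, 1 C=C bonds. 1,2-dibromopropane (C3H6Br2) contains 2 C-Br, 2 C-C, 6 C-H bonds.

Let D be the C-Br bond energy.
Σ(broken) = 1×197 + 1×342 + 6×404 + 1×634 = 3597
Σ(formed) = 2×D + 2×342 + 6×404 = 3108 + 2D
ΔH = Σ(broken) − Σ(formed) = (3597) − (3108 + 2D) = +489 − 2D
Setting this equal to −81 kJ gives 2D = 570, so D = 285 kJ/mol.

D(C-Br) ≈ 285 kJ/mol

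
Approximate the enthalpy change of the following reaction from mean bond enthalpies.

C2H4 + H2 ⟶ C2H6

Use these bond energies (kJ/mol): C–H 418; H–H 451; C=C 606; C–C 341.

Bonds broken (reactants):
  C–H: 4 × 418 = 1672
  C=C: 1 × 606 = 606
  H–H: 1 × 451 = 451
  Σ(broken) = 2729 kJ
Bonds formed (products):
  C–C: 1 × 341 = 341
  C–H: 6 × 418 = 2508
  Σ(formed) = 2849 kJ
ΔH = Σ(broken) − Σ(formed) = 2729 − 2849 = −120 kJ

ΔH ≈ −120 kJ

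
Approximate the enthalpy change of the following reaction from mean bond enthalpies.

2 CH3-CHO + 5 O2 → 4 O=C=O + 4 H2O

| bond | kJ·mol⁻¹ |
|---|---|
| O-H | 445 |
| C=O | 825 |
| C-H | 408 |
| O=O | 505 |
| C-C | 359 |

ΔH ≈ −2003 kJ

Bonds broken (reactants):
  C-C: 2 × 359 = 718
  C-H: 8 × 408 = 3264
  C=O: 2 × 825 = 1650
  O=O: 5 × 505 = 2525
  Σ(broken) = 8157 kJ
Bonds formed (products):
  C=O: 8 × 825 = 6600
  O-H: 8 × 445 = 3560
  Σ(formed) = 10160 kJ
ΔH = Σ(broken) − Σ(formed) = 8157 − 10160 = −2003 kJ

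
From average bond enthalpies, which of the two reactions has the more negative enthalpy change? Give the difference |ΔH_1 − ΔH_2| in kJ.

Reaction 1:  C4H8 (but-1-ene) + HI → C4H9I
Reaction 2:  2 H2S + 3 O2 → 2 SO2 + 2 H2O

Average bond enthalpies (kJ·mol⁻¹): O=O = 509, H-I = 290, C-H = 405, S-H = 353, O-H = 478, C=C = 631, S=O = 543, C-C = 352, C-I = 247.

Reaction 1:
  Bonds broken (reactants):
    C-C: 2 × 352 = 704
    C-H: 8 × 405 = 3240
    C=C: 1 × 631 = 631
    H-I: 1 × 290 = 290
    Σ(broken) = 4865 kJ
  Bonds formed (products):
    C-C: 3 × 352 = 1056
    C-H: 9 × 405 = 3645
    C-I: 1 × 247 = 247
    Σ(formed) = 4948 kJ
  ΔH_1 = 4865 − 4948 = −83 kJ
Reaction 2:
  Bonds broken (reactants):
    O=O: 3 × 509 = 1527
    S-H: 4 × 353 = 1412
    Σ(broken) = 2939 kJ
  Bonds formed (products):
    O-H: 4 × 478 = 1912
    S=O: 4 × 543 = 2172
    Σ(formed) = 4084 kJ
  ΔH_2 = 2939 − 4084 = −1145 kJ
ΔH_1 − ΔH_2 = +1062 kJ, so reaction 2 has the more negative ΔH; |ΔH_1 − ΔH_2| = 1062 kJ.

Reaction 2, by 1062 kJ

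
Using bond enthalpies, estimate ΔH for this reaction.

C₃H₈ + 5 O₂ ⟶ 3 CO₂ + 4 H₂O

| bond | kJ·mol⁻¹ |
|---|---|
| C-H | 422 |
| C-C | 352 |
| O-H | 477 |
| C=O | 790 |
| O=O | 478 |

Bonds broken (reactants):
  C-C: 2 × 352 = 704
  C-H: 8 × 422 = 3376
  O=O: 5 × 478 = 2390
  Σ(broken) = 6470 kJ
Bonds formed (products):
  C=O: 6 × 790 = 4740
  O-H: 8 × 477 = 3816
  Σ(formed) = 8556 kJ
ΔH = Σ(broken) − Σ(formed) = 6470 − 8556 = −2086 kJ

ΔH ≈ −2086 kJ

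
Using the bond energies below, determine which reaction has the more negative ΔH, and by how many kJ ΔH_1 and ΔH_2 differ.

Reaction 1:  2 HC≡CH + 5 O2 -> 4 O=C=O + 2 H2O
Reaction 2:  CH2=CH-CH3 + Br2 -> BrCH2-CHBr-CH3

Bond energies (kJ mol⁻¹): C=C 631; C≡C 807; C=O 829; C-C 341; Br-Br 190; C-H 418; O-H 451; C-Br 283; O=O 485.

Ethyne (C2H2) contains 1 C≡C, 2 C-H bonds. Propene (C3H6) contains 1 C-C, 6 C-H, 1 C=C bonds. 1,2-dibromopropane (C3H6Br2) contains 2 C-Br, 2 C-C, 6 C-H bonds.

Reaction 1:
  Bonds broken (reactants):
    C≡C: 2 × 807 = 1614
    C-H: 4 × 418 = 1672
    O=O: 5 × 485 = 2425
    Σ(broken) = 5711 kJ
  Bonds formed (products):
    C=O: 8 × 829 = 6632
    O-H: 4 × 451 = 1804
    Σ(formed) = 8436 kJ
  ΔH_1 = 5711 − 8436 = −2725 kJ
Reaction 2:
  Bonds broken (reactants):
    Br-Br: 1 × 190 = 190
    C-C: 1 × 341 = 341
    C-H: 6 × 418 = 2508
    C=C: 1 × 631 = 631
    Σ(broken) = 3670 kJ
  Bonds formed (products):
    C-Br: 2 × 283 = 566
    C-C: 2 × 341 = 682
    C-H: 6 × 418 = 2508
    Σ(formed) = 3756 kJ
  ΔH_2 = 3670 − 3756 = −86 kJ
ΔH_1 − ΔH_2 = −2639 kJ, so reaction 1 has the more negative ΔH; |ΔH_1 − ΔH_2| = 2639 kJ.

Reaction 1, by 2639 kJ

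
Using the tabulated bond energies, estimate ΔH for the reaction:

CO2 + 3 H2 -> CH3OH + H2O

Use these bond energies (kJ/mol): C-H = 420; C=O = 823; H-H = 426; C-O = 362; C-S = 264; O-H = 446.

Bonds broken (reactants):
  C=O: 2 × 823 = 1646
  H-H: 3 × 426 = 1278
  Σ(broken) = 2924 kJ
Bonds formed (products):
  C-H: 3 × 420 = 1260
  C-O: 1 × 362 = 362
  O-H: 3 × 446 = 1338
  Σ(formed) = 2960 kJ
ΔH = Σ(broken) − Σ(formed) = 2924 − 2960 = −36 kJ

ΔH ≈ −36 kJ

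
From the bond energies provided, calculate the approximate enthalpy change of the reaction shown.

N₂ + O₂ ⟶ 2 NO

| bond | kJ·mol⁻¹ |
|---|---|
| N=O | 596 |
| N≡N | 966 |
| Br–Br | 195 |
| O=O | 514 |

ΔH ≈ +288 kJ

Bonds broken (reactants):
  N≡N: 1 × 966 = 966
  O=O: 1 × 514 = 514
  Σ(broken) = 1480 kJ
Bonds formed (products):
  N=O: 2 × 596 = 1192
  Σ(formed) = 1192 kJ
ΔH = Σ(broken) − Σ(formed) = 1480 − 1192 = +288 kJ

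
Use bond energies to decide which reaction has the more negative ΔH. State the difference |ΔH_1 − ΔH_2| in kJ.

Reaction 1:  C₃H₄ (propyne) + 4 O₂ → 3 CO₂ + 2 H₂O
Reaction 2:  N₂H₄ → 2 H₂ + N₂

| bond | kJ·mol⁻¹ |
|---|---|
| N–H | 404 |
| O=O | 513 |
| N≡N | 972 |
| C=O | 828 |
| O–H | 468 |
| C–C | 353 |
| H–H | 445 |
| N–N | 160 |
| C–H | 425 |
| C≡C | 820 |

Reaction 1:
  Bonds broken (reactants):
    C≡C: 1 × 820 = 820
    C–C: 1 × 353 = 353
    C–H: 4 × 425 = 1700
    O=O: 4 × 513 = 2052
    Σ(broken) = 4925 kJ
  Bonds formed (products):
    C=O: 6 × 828 = 4968
    O–H: 4 × 468 = 1872
    Σ(formed) = 6840 kJ
  ΔH_1 = 4925 − 6840 = −1915 kJ
Reaction 2:
  Bonds broken (reactants):
    N–H: 4 × 404 = 1616
    N–N: 1 × 160 = 160
    Σ(broken) = 1776 kJ
  Bonds formed (products):
    H–H: 2 × 445 = 890
    N≡N: 1 × 972 = 972
    Σ(formed) = 1862 kJ
  ΔH_2 = 1776 − 1862 = −86 kJ
ΔH_1 − ΔH_2 = −1829 kJ, so reaction 1 has the more negative ΔH; |ΔH_1 − ΔH_2| = 1829 kJ.

Reaction 1, by 1829 kJ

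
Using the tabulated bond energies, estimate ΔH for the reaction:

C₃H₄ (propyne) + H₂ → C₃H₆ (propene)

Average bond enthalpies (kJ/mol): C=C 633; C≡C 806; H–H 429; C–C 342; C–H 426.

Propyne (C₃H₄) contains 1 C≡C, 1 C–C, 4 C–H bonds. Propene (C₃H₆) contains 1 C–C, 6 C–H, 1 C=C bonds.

ΔH ≈ −250 kJ

Bonds broken (reactants):
  C≡C: 1 × 806 = 806
  C–C: 1 × 342 = 342
  C–H: 4 × 426 = 1704
  H–H: 1 × 429 = 429
  Σ(broken) = 3281 kJ
Bonds formed (products):
  C–C: 1 × 342 = 342
  C–H: 6 × 426 = 2556
  C=C: 1 × 633 = 633
  Σ(formed) = 3531 kJ
ΔH = Σ(broken) − Σ(formed) = 3281 − 3531 = −250 kJ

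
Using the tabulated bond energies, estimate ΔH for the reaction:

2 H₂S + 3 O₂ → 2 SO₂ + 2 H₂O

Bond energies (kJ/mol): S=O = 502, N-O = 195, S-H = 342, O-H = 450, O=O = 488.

Bonds broken (reactants):
  O=O: 3 × 488 = 1464
  S-H: 4 × 342 = 1368
  Σ(broken) = 2832 kJ
Bonds formed (products):
  O-H: 4 × 450 = 1800
  S=O: 4 × 502 = 2008
  Σ(formed) = 3808 kJ
ΔH = Σ(broken) − Σ(formed) = 2832 − 3808 = −976 kJ

ΔH ≈ −976 kJ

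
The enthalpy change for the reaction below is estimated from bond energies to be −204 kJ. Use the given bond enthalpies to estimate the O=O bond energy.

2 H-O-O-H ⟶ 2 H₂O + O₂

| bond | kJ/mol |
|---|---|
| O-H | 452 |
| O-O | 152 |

D(O=O) ≈ 508 kJ/mol

Let D be the O=O bond energy.
Σ(broken) = 4×452 + 2×152 = 2112
Σ(formed) = 4×452 + 1×D = 1808 + D
ΔH = Σ(broken) − Σ(formed) = (2112) − (1808 + D) = +304 − D
Setting this equal to −204 kJ gives D = 508 kJ/mol.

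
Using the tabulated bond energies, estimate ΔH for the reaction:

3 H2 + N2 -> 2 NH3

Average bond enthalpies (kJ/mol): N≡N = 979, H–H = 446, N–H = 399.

Bonds broken (reactants):
  H–H: 3 × 446 = 1338
  N≡N: 1 × 979 = 979
  Σ(broken) = 2317 kJ
Bonds formed (products):
  N–H: 6 × 399 = 2394
  Σ(formed) = 2394 kJ
ΔH = Σ(broken) − Σ(formed) = 2317 − 2394 = −77 kJ

ΔH ≈ −77 kJ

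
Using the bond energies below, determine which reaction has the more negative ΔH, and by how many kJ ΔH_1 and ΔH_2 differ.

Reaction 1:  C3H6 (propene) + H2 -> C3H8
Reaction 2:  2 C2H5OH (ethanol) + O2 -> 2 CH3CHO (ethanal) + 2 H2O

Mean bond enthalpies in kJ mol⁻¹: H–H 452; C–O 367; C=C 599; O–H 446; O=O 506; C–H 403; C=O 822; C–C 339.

Reaction 2, by 396 kJ

Reaction 1:
  Bonds broken (reactants):
    C–C: 1 × 339 = 339
    C–H: 6 × 403 = 2418
    C=C: 1 × 599 = 599
    H–H: 1 × 452 = 452
    Σ(broken) = 3808 kJ
  Bonds formed (products):
    C–C: 2 × 339 = 678
    C–H: 8 × 403 = 3224
    Σ(formed) = 3902 kJ
  ΔH_1 = 3808 − 3902 = −94 kJ
Reaction 2:
  Bonds broken (reactants):
    C–C: 2 × 339 = 678
    C–H: 10 × 403 = 4030
    C–O: 2 × 367 = 734
    O–H: 2 × 446 = 892
    O=O: 1 × 506 = 506
    Σ(broken) = 6840 kJ
  Bonds formed (products):
    C–C: 2 × 339 = 678
    C–H: 8 × 403 = 3224
    C=O: 2 × 822 = 1644
    O–H: 4 × 446 = 1784
    Σ(formed) = 7330 kJ
  ΔH_2 = 6840 − 7330 = −490 kJ
ΔH_1 − ΔH_2 = +396 kJ, so reaction 2 has the more negative ΔH; |ΔH_1 − ΔH_2| = 396 kJ.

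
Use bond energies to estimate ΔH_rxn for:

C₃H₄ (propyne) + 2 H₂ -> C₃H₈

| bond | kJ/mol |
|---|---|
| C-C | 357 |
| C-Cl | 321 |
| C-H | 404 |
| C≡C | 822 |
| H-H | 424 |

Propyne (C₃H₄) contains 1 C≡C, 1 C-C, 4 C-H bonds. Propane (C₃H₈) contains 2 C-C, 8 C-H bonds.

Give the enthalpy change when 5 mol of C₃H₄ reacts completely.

ΔH = −1515 kJ

Bonds broken (reactants):
  C≡C: 1 × 822 = 822
  C-C: 1 × 357 = 357
  C-H: 4 × 404 = 1616
  H-H: 2 × 424 = 848
  Σ(broken) = 3643 kJ
Bonds formed (products):
  C-C: 2 × 357 = 714
  C-H: 8 × 404 = 3232
  Σ(formed) = 3946 kJ
ΔH = Σ(broken) − Σ(formed) = 3643 − 3946 = −303 kJ
For 5× the reaction as written: 5 × (−303) = −1515 kJ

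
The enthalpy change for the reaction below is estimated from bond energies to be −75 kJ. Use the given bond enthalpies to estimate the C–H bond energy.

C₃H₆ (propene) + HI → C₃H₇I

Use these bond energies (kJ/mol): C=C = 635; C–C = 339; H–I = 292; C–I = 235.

Let D be the C–H bond energy.
Σ(broken) = 1×339 + 6×D + 1×635 + 1×292 = 1266 + 6D
Σ(formed) = 2×339 + 7×D + 1×235 = 913 + 7D
ΔH = Σ(broken) − Σ(formed) = (1266 + 6D) − (913 + 7D) = +353 − D
Setting this equal to −75 kJ gives D = 428 kJ/mol.

D(C–H) ≈ 428 kJ/mol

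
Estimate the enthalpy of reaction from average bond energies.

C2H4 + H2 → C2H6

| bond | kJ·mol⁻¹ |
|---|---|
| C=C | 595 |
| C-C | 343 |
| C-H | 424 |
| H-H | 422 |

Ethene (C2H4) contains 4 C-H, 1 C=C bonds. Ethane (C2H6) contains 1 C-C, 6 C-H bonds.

ΔH ≈ −174 kJ

Bonds broken (reactants):
  C-H: 4 × 424 = 1696
  C=C: 1 × 595 = 595
  H-H: 1 × 422 = 422
  Σ(broken) = 2713 kJ
Bonds formed (products):
  C-C: 1 × 343 = 343
  C-H: 6 × 424 = 2544
  Σ(formed) = 2887 kJ
ΔH = Σ(broken) − Σ(formed) = 2713 − 2887 = −174 kJ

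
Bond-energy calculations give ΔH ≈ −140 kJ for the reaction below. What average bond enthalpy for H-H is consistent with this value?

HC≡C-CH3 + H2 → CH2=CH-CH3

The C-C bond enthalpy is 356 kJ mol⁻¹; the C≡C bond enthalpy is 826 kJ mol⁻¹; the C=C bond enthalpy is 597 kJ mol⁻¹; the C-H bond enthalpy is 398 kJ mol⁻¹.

D(H-H) ≈ 427 kJ/mol

Let D be the H-H bond energy.
Σ(broken) = 1×826 + 1×356 + 4×398 + 1×D = 2774 + D
Σ(formed) = 1×356 + 6×398 + 1×597 = 3341
ΔH = Σ(broken) − Σ(formed) = (2774 + D) − (3341) = −567 + D
Setting this equal to −140 kJ gives D = 427 kJ/mol.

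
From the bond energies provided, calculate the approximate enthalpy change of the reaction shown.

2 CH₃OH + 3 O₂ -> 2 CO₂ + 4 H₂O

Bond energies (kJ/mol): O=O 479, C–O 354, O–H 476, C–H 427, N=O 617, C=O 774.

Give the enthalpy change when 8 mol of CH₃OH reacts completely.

Bonds broken (reactants):
  C–H: 6 × 427 = 2562
  C–O: 2 × 354 = 708
  O–H: 2 × 476 = 952
  O=O: 3 × 479 = 1437
  Σ(broken) = 5659 kJ
Bonds formed (products):
  C=O: 4 × 774 = 3096
  O–H: 8 × 476 = 3808
  Σ(formed) = 6904 kJ
ΔH = Σ(broken) − Σ(formed) = 5659 − 6904 = −1245 kJ
For 4× the reaction as written: 4 × (−1245) = −4980 kJ

ΔH = −4980 kJ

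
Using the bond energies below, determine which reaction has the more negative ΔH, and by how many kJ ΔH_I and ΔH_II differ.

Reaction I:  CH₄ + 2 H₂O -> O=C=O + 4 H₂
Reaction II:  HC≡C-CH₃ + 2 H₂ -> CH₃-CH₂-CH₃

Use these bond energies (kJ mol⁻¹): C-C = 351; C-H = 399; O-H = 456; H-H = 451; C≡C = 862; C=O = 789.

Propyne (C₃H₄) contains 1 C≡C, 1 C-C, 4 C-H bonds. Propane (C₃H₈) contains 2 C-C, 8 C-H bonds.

Reaction II, by 221 kJ

Reaction I:
  Bonds broken (reactants):
    C-H: 4 × 399 = 1596
    O-H: 4 × 456 = 1824
    Σ(broken) = 3420 kJ
  Bonds formed (products):
    C=O: 2 × 789 = 1578
    H-H: 4 × 451 = 1804
    Σ(formed) = 3382 kJ
  ΔH_I = 3420 − 3382 = +38 kJ
Reaction II:
  Bonds broken (reactants):
    C≡C: 1 × 862 = 862
    C-C: 1 × 351 = 351
    C-H: 4 × 399 = 1596
    H-H: 2 × 451 = 902
    Σ(broken) = 3711 kJ
  Bonds formed (products):
    C-C: 2 × 351 = 702
    C-H: 8 × 399 = 3192
    Σ(formed) = 3894 kJ
  ΔH_II = 3711 − 3894 = −183 kJ
ΔH_I − ΔH_II = +221 kJ, so reaction II has the more negative ΔH; |ΔH_I − ΔH_II| = 221 kJ.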